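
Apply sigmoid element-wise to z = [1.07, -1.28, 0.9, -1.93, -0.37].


σ(1.07) = 1/(1+e^-1.07) = 0.7446
σ(-1.28) = 1/(1+e^1.28) = 0.2176
σ(0.9) = 1/(1+e^-0.9) = 0.7109
σ(-1.93) = 1/(1+e^1.93) = 0.1268
σ(-0.37) = 1/(1+e^0.37) = 0.4085
result = [0.7446, 0.2176, 0.7109, 0.1268, 0.4085]

[0.7446, 0.2176, 0.7109, 0.1268, 0.4085]


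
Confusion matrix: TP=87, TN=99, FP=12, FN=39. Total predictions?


Total = TP + TN + FP + FN
= 87 + 99 + 12 + 39
= 237
(Predicted positive: 99, predicted negative: 138)

237


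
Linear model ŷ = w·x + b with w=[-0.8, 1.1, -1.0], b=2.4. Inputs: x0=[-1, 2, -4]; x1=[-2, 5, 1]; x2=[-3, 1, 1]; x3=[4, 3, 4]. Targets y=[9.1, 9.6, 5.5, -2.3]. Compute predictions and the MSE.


ŷ0 = (-0.8)·(-1) + (1.1)·(2) + (-1.0)·(-4) + 2.4 = 9.4
ŷ1 = (-0.8)·(-2) + (1.1)·(5) + (-1.0)·(1) + 2.4 = 8.5
ŷ2 = (-0.8)·(-3) + (1.1)·(1) + (-1.0)·(1) + 2.4 = 4.9
ŷ3 = (-0.8)·(4) + (1.1)·(3) + (-1.0)·(4) + 2.4 = -1.5
errors² = [0.09, 1.21, 0.36, 0.64]
MSE = 2.3000/4 = 0.575

0.575


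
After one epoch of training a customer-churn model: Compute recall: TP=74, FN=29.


Recall = TP/(TP+FN)
= 74/(74+29)
= 74/103 = 71.84%

71.84%


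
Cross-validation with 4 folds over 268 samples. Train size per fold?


Fold size = 268/4 = 67
Training per fold = 268 - 67 = 201

201


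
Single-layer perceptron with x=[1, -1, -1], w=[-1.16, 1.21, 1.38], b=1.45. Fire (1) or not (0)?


z = (1)·(-1.16) + (-1)·(1.21) + (-1)·(1.38) + 1.45
  = -2.3
step(z) = 0 (z<0)

0


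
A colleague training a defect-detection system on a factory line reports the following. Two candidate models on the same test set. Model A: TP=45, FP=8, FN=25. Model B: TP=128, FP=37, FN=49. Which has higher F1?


Model A: P=45/53=0.8491, R=45/70=0.6429, F1=2PR/(P+R)=2TP/(2TP+FP+FN)=90/123=0.7317
Model B: P=128/165=0.7758, R=128/177=0.7232, F1=2PR/(P+R)=2TP/(2TP+FP+FN)=256/342=0.7485
0.7317 < 0.7485 → Model B

Model B


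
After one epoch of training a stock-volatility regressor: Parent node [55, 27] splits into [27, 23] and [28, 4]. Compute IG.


Parent = [55, 27], H_parent = 0.9142
H_left = 0.9954 (n=50), H_right = 0.5436 (n=32)
H_children = (50/82)·0.9954 + (32/82)·0.5436 = 0.8191
IG = 0.9142 - 0.8191 = 0.0951

0.0951


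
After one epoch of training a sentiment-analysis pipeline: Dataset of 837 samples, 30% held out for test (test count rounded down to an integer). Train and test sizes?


Test = ⌊837·30/100⌋ = 251
Train = 837 - 251 = 586

Train: 586, Test: 251


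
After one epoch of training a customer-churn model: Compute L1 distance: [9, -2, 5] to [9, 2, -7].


d = |9-9| + |-2-2| + |5+ 7|
  = 0 + 4 + 12
  = 16

16


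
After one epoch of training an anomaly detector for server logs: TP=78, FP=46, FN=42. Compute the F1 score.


Precision = 78/124 = 0.629
Recall = 78/120 = 0.65
F1 = 2·P·R/(P+R) = 2·TP/(2·TP+FP+FN) = 156/(156+46+42) = 156/244 = 0.6393

0.6393


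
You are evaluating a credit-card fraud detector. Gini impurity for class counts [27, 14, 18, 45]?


Probabilities: [27/104, 14/104, 18/104, 45/104] ≈ [0.2596, 0.1346, 0.1731, 0.4327]
Σpᵢ² = (729 + 196 + 324 + 2025)/104² = 3274/10816
Gini = 1 - Σpᵢ² = 1 - 3274/10816 = 0.6973

0.6973


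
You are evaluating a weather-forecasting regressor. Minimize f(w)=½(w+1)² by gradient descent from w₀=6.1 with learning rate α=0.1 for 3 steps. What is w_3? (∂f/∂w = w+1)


step 1: grad = 6.1+1 = 7.1; w = 6.1 - 0.1·(7.1) = 5.39
step 2: grad = 5.39+1 = 6.39; w = 5.39 - 0.1·(6.39) = 4.751
step 3: grad = 4.751+1 = 5.751; w = 4.751 - 0.1·(5.751) = 4.1759

4.1759


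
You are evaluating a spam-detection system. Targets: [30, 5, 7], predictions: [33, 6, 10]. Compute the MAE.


Absolute errors: |30-33|=3, |5-6|=1, |7-10|=3
Sum = 7
MAE = 7/3 = 7/3

7/3


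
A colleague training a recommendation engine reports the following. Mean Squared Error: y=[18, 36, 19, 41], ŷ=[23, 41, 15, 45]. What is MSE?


Squared errors: (18-23)²=25, (36-41)²=25, (19-15)²=16, (41-45)²=16
Sum = 82
MSE = 82/4 = 41/2

41/2


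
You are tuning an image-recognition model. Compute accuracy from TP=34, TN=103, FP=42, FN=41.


Accuracy = (TP+TN)/(TP+TN+FP+FN)
= (34+103)/(220)
= 137/220 = 62.27%

62.27%


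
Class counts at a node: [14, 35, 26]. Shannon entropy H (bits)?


Probabilities: [14/75, 35/75, 26/75] ≈ [0.1867, 0.4667, 0.3467]
H = -((14/75)·log₂(14/75) + (35/75)·log₂(35/75) + (26/75)·log₂(26/75))
  = 1.495 bits

1.495 bits


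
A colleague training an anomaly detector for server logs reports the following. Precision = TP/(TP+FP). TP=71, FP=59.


Precision = TP/(TP+FP)
= 71/(71+59)
= 71/130 = 54.62%

54.62%


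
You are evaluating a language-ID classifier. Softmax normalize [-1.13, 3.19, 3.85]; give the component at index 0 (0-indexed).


Exponentials: e^-1.13=0.323, e^3.19=24.2884, e^3.85=46.9931
Sum = 71.6045
Softmax = [0.0045, 0.3392, 0.6563]
p[0] = 0.323/71.6045 = 0.0045

0.0045


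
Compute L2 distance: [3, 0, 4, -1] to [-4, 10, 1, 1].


d = √((3+ 4)² + (0-10)² + (4-1)² + (-1-1)²)
  = √(49 + 100 + 9 + 4)
  = √162 = 12.7279

12.7279


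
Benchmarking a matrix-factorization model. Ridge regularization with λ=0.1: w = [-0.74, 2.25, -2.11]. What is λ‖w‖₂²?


‖w‖₂² = (-0.74)² + (2.25)² + (-2.11)²
     = 0.5476 + 5.0625 + 4.4521
     = 10.0622
λ·‖w‖₂² = 0.1·10.0622 = 1.00622

1.00622


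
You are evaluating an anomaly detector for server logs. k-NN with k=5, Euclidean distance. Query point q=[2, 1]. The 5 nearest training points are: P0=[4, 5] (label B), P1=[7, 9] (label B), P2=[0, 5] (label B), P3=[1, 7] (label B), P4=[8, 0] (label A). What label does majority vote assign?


d(q,P0) = 4.4721  (label B)
d(q,P1) = 9.434  (label B)
d(q,P2) = 4.4721  (label B)
d(q,P3) = 6.0828  (label B)
d(q,P4) = 6.0828  (label A)
Votes: A=1, B=4
Majority → B

B


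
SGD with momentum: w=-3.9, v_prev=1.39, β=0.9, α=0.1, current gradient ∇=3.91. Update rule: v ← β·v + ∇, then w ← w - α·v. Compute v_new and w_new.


v_new = 0.9·1.39 + 3.91 = 1.251 + 3.91 = 5.161
w_new = -3.9 - 0.1·5.161 = -3.9 - 0.5161 = -4.4161

v_new=5.161, w_new=-4.4161


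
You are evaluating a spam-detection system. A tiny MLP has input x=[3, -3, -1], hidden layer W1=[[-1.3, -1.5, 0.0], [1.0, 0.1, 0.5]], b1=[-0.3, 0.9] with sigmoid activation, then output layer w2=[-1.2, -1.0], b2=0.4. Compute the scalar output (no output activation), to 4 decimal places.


z1[0] = (-1.3)·(3) + (-1.5)·(-3) + (0.0)·(-1) - 0.3 = 0.3
z1[1] = (1.0)·(3) + (0.1)·(-3) + (0.5)·(-1) + 0.9 = 3.1
h = sigmoid(z1) = [0.5744, 0.9569]
output = (-1.2)·(0.5744) + (-1.0)·(0.9569) + 0.4 = -1.2462

-1.2462


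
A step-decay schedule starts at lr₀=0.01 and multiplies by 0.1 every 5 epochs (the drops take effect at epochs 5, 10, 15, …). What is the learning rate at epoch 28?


n_drops = ⌊28/5⌋ = 5
lr = 0.01·0.1^5 = 0.01·0.00001 = 0.0000001

0.0000001


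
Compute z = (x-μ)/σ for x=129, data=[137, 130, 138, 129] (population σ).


μ = 133.5, σ = 4.0311
z = (129 - 133.5)/4.0311 = -1.1163

-1.1163


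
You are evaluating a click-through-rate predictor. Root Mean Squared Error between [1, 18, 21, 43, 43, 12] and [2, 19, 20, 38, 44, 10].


MSE = 33/6 = 5.5
RMSE = √(33/6) = 2.3452

2.3452


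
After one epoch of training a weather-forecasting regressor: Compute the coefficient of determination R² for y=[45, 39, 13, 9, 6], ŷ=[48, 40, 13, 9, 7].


ȳ = 22.4
SS_res = Σ(y-ŷ)² = 11
SS_tot = Σ(y-ȳ)² = 1323.2
R² = 1 - SS_res/SS_tot = 1 - 0.0083 = 0.9917

0.9917


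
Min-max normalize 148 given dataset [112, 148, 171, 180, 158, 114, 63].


min=63, max=180
(148-63)/(180-63) = 85/117 = 0.7265

0.7265


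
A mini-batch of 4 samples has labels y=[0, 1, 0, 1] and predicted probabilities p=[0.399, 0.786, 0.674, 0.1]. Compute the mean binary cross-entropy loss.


L[0] = -ln(1-0.399) = -ln(0.601) = 0.5092
L[1] = -ln(0.786) = 0.2408
L[2] = -ln(1-0.674) = -ln(0.326) = 1.1209
L[3] = -ln(0.1) = 2.3026
mean = (0.5092 + 0.2408 + 1.1209 + 2.3026)/4 = 1.0434

1.0434


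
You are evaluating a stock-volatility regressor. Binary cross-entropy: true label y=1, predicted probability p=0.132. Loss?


BCE = -[y·ln(p) + (1-y)·ln(1-p)]
= -1·ln(0.132) - 0
= -ln(0.132) = 2.025

2.025


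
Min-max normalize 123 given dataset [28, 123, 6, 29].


min=6, max=123
(123-6)/(123-6) = 117/117 = 1.0

1.0


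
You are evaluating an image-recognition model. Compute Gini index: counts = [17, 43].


Probabilities: [17/60, 43/60] ≈ [0.2833, 0.7167]
Σpᵢ² = (289 + 1849)/60² = 2138/3600
Gini = 1 - Σpᵢ² = 1 - 2138/3600 = 0.4061

0.4061


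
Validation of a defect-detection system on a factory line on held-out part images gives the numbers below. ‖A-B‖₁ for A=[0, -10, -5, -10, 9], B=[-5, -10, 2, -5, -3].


d = |0+ 5| + |-10+ 10| + |-5-2| + |-10+ 5| + |9+ 3|
  = 5 + 0 + 7 + 5 + 12
  = 29

29


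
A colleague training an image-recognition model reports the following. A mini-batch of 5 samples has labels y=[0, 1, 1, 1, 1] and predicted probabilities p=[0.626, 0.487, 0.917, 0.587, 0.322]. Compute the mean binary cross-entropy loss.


L[0] = -ln(1-0.626) = -ln(0.374) = 0.9835
L[1] = -ln(0.487) = 0.7195
L[2] = -ln(0.917) = 0.0866
L[3] = -ln(0.587) = 0.5327
L[4] = -ln(0.322) = 1.1332
mean = (0.9835 + 0.7195 + 0.0866 + 0.5327 + 1.1332)/5 = 0.6911

0.6911


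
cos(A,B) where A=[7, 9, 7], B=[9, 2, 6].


A·B = 7·9 + 9·2 + 7·6 = 123
‖A‖ = √179 = 13.3791, ‖B‖ = √121 = 11
cos = 123/(√179·√121) = 123/√21659 = 0.8358

0.8358


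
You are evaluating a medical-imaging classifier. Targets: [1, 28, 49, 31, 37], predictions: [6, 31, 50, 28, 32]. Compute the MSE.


Squared errors: (1-6)²=25, (28-31)²=9, (49-50)²=1, (31-28)²=9, (37-32)²=25
Sum = 69
MSE = 69/5 = 69/5

69/5


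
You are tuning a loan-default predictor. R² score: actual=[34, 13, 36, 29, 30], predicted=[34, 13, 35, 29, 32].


ȳ = 28.4
SS_res = Σ(y-ŷ)² = 5
SS_tot = Σ(y-ȳ)² = 329.2
R² = 1 - SS_res/SS_tot = 1 - 0.0152 = 0.9848

0.9848


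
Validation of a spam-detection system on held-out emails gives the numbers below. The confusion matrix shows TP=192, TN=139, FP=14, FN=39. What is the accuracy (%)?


Accuracy = (TP+TN)/(TP+TN+FP+FN)
= (192+139)/(384)
= 331/384 = 86.2%

86.2%


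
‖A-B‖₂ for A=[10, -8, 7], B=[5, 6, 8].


d = √((10-5)² + (-8-6)² + (7-8)²)
  = √(25 + 196 + 1)
  = √222 = 14.8997

14.8997


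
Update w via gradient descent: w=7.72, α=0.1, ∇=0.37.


w_new = w - α·∇
= 7.72 - 0.1·0.37
= 7.72 - 0.037
= 7.683

7.683


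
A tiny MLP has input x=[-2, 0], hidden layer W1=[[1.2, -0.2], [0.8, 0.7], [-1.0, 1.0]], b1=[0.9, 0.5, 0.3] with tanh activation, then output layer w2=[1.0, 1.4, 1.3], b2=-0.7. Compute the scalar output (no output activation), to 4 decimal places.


z1[0] = (1.2)·(-2) + (-0.2)·(0) + 0.9 = -1.5
z1[1] = (0.8)·(-2) + (0.7)·(0) + 0.5 = -1.1
z1[2] = (-1.0)·(-2) + (1.0)·(0) + 0.3 = 2.3
h = tanh(z1) = [-0.9051, -0.8005, 0.9801]
output = (1.0)·(-0.9051) + (1.4)·(-0.8005) + (1.3)·(0.9801) - 0.7 = -1.4517

-1.4517


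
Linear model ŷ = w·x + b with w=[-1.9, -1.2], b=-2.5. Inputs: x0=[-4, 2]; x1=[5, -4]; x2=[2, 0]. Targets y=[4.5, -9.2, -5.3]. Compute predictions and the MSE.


ŷ0 = (-1.9)·(-4) + (-1.2)·(2) - 2.5 = 2.7
ŷ1 = (-1.9)·(5) + (-1.2)·(-4) - 2.5 = -7.2
ŷ2 = (-1.9)·(2) + (-1.2)·(0) - 2.5 = -6.3
errors² = [3.24, 4.0, 1.0]
MSE = 8.2400/3 = 2.7467

2.7467


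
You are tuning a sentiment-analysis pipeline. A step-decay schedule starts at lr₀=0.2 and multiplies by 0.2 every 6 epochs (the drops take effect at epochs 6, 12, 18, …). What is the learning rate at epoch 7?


n_drops = ⌊7/6⌋ = 1
lr = 0.2·0.2^1 = 0.2·0.2 = 0.04

0.04


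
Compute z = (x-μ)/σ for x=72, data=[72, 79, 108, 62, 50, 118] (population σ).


μ = 81.5, σ = 24.1644
z = (72 - 81.5)/24.1644 = -0.3931

-0.3931


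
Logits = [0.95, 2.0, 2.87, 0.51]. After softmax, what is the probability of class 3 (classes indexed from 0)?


Exponentials: e^0.95=2.5857, e^2.0=7.3891, e^2.87=17.637, e^0.51=1.6653
Sum = 29.2771
Softmax = [0.0883, 0.2524, 0.6024, 0.0569]
p[3] = 1.6653/29.2771 = 0.0569

0.0569


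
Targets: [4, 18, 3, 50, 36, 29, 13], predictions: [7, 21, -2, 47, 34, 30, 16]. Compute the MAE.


Absolute errors: |4-7|=3, |18-21|=3, |3+ 2|=5, |50-47|=3, |36-34|=2, |29-30|=1, |13-16|=3
Sum = 20
MAE = 20/7 = 20/7

20/7


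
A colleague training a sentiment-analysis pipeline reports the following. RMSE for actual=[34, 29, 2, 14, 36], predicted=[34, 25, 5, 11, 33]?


MSE = 43/5 = 8.6
RMSE = √(43/5) = 2.9326

2.9326


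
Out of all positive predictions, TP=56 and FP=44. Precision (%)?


Precision = TP/(TP+FP)
= 56/(56+44)
= 56/100 = 56.0%

56.0%


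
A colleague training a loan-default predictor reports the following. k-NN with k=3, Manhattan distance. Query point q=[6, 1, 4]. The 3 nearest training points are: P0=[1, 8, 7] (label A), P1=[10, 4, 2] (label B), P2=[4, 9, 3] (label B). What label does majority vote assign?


d(q,P0) = 15  (label A)
d(q,P1) = 9  (label B)
d(q,P2) = 11  (label B)
Votes: A=1, B=2
Majority → B

B


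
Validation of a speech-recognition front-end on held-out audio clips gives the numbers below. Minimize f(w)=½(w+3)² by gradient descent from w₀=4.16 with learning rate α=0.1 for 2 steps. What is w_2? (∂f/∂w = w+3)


step 1: grad = 4.16+3 = 7.16; w = 4.16 - 0.1·(7.16) = 3.444
step 2: grad = 3.444+3 = 6.444; w = 3.444 - 0.1·(6.444) = 2.7996

2.7996


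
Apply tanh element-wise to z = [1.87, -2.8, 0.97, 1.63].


tanh(1.87) = 0.9536
tanh(-2.8) = -0.9926
tanh(0.97) = 0.7487
tanh(1.63) = 0.9261
result = [0.9536, -0.9926, 0.7487, 0.9261]

[0.9536, -0.9926, 0.7487, 0.9261]


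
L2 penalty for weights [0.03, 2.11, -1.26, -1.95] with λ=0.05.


‖w‖₂² = (0.03)² + (2.11)² + (-1.26)² + (-1.95)²
     = 0.0009 + 4.4521 + 1.5876 + 3.8025
     = 9.8431
λ·‖w‖₂² = 0.05·9.8431 = 0.492155

0.492155


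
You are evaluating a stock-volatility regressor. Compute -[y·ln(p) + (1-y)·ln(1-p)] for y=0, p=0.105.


BCE = -[y·ln(p) + (1-y)·ln(1-p)]
= -0 - 1·ln(1-0.105)
= -ln(0.895) = 0.1109

0.1109


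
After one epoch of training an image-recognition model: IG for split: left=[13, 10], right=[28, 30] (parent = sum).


Parent = [41, 40], H_parent = 0.9999
H_left = 0.9877 (n=23), H_right = 0.9991 (n=58)
H_children = (23/81)·0.9877 + (58/81)·0.9991 = 0.9959
IG = 0.9999 - 0.9959 = 0.004

0.004


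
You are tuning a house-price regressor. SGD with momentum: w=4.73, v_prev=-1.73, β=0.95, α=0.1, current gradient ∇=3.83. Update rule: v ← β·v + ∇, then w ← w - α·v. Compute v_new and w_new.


v_new = 0.95·-1.73 + 3.83 = -1.6435 + 3.83 = 2.1865
w_new = 4.73 - 0.1·2.1865 = 4.73 - 0.21865 = 4.51135

v_new=2.1865, w_new=4.51135


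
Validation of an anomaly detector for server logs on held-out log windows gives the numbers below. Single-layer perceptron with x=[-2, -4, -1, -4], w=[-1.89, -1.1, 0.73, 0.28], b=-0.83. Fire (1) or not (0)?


z = (-2)·(-1.89) + (-4)·(-1.1) + (-1)·(0.73) + (-4)·(0.28) - 0.83
  = 5.5
step(z) = 1 (z≥0)

1


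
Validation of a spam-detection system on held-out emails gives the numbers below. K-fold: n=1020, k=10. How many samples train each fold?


Fold size = 1020/10 = 102
Training per fold = 1020 - 102 = 918

918


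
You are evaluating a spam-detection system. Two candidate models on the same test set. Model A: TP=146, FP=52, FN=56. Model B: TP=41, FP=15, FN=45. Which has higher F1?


Model A: P=146/198=0.7374, R=146/202=0.7228, F1=2PR/(P+R)=2TP/(2TP+FP+FN)=292/400=0.73
Model B: P=41/56=0.7321, R=41/86=0.4767, F1=2PR/(P+R)=2TP/(2TP+FP+FN)=82/142=0.5775
0.73 > 0.5775 → Model A

Model A


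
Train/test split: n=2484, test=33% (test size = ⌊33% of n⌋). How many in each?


Test = ⌊2484·33/100⌋ = 819
Train = 2484 - 819 = 1665

Train: 1665, Test: 819


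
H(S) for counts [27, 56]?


Probabilities: [27/83, 56/83] ≈ [0.3253, 0.6747]
H = -((27/83)·log₂(27/83) + (56/83)·log₂(56/83))
  = 0.9101 bits

0.9101 bits


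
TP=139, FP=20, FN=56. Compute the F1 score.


Precision = 139/159 = 0.8742
Recall = 139/195 = 0.7128
F1 = 2·P·R/(P+R) = 2·TP/(2·TP+FP+FN) = 278/(278+20+56) = 278/354 = 0.7853

0.7853


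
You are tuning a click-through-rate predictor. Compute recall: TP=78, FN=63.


Recall = TP/(TP+FN)
= 78/(78+63)
= 78/141 = 55.32%

55.32%


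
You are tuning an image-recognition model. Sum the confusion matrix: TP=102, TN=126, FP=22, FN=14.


Total = TP + TN + FP + FN
= 102 + 126 + 22 + 14
= 264
(Predicted positive: 124, predicted negative: 140)

264


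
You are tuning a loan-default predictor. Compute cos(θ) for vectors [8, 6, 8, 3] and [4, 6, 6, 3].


A·B = 8·4 + 6·6 + 8·6 + 3·3 = 125
‖A‖ = √173 = 13.1529, ‖B‖ = √97 = 9.8489
cos = 125/(√173·√97) = 125/√16781 = 0.9649

0.9649


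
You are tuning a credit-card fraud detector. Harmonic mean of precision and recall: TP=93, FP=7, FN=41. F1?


Precision = 93/100 = 0.93
Recall = 93/134 = 0.694
F1 = 2·P·R/(P+R) = 2·TP/(2·TP+FP+FN) = 186/(186+7+41) = 186/234 = 0.7949

0.7949


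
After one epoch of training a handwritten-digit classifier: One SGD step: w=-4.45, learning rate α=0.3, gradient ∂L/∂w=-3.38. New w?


w_new = w - α·∇
= -4.45 - 0.3·-3.38
= -4.45 + 1.014
= -3.436

-3.436


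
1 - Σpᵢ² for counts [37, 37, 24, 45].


Probabilities: [37/143, 37/143, 24/143, 45/143] ≈ [0.2587, 0.2587, 0.1678, 0.3147]
Σpᵢ² = (1369 + 1369 + 576 + 2025)/143² = 5339/20449
Gini = 1 - Σpᵢ² = 1 - 5339/20449 = 0.7389

0.7389


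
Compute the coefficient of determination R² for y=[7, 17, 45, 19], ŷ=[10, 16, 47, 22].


ȳ = 22
SS_res = Σ(y-ŷ)² = 23
SS_tot = Σ(y-ȳ)² = 788
R² = 1 - SS_res/SS_tot = 1 - 0.0292 = 0.9708

0.9708


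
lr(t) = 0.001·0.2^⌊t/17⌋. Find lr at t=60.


n_drops = ⌊60/17⌋ = 3
lr = 0.001·0.2^3 = 0.001·0.008 = 0.000008

0.000008


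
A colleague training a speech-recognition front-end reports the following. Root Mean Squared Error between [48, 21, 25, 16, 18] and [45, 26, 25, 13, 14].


MSE = 59/5 = 11.8
RMSE = √(59/5) = 3.4351

3.4351


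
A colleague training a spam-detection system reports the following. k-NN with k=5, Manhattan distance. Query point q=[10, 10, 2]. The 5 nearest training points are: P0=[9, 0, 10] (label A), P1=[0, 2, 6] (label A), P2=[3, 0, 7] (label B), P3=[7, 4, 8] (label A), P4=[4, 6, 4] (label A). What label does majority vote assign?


d(q,P0) = 19  (label A)
d(q,P1) = 22  (label A)
d(q,P2) = 22  (label B)
d(q,P3) = 15  (label A)
d(q,P4) = 12  (label A)
Votes: A=4, B=1
Majority → A

A


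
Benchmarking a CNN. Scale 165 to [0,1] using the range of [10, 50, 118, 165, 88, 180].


min=10, max=180
(165-10)/(180-10) = 155/170 = 0.9118

0.9118


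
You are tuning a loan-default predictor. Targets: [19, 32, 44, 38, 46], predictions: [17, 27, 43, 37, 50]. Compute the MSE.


Squared errors: (19-17)²=4, (32-27)²=25, (44-43)²=1, (38-37)²=1, (46-50)²=16
Sum = 47
MSE = 47/5 = 47/5

47/5


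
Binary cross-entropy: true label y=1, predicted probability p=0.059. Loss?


BCE = -[y·ln(p) + (1-y)·ln(1-p)]
= -1·ln(0.059) - 0
= -ln(0.059) = 2.8302

2.8302


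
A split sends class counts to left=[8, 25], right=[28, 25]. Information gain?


Parent = [36, 50], H_parent = 0.9808
H_left = 0.799 (n=33), H_right = 0.9977 (n=53)
H_children = (33/86)·0.799 + (53/86)·0.9977 = 0.9215
IG = 0.9808 - 0.9215 = 0.0593

0.0593


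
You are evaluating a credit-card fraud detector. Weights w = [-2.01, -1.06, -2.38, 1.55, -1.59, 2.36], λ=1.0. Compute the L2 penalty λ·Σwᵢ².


‖w‖₂² = (-2.01)² + (-1.06)² + (-2.38)² + (1.55)² + (-1.59)² + (2.36)²
     = 4.0401 + 1.1236 + 5.6644 + 2.4025 + 2.5281 + 5.5696
     = 21.3283
λ·‖w‖₂² = 1.0·21.3283 = 21.3283

21.3283


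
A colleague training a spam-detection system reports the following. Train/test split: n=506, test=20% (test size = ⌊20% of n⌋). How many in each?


Test = ⌊506·20/100⌋ = 101
Train = 506 - 101 = 405

Train: 405, Test: 101


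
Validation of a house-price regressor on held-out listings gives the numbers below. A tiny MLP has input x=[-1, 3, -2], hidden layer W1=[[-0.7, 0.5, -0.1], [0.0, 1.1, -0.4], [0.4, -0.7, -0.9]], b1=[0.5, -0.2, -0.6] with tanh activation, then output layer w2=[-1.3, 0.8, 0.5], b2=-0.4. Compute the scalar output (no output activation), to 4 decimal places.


z1[0] = (-0.7)·(-1) + (0.5)·(3) + (-0.1)·(-2) + 0.5 = 2.9
z1[1] = (0.0)·(-1) + (1.1)·(3) + (-0.4)·(-2) - 0.2 = 3.9
z1[2] = (0.4)·(-1) + (-0.7)·(3) + (-0.9)·(-2) - 0.6 = -1.3
h = tanh(z1) = [0.994, 0.9992, -0.8617]
output = (-1.3)·(0.994) + (0.8)·(0.9992) + (0.5)·(-0.8617) - 0.4 = -1.3237

-1.3237


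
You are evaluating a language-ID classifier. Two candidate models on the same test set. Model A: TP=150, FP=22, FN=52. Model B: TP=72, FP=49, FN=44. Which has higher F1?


Model A: P=150/172=0.8721, R=150/202=0.7426, F1=2PR/(P+R)=2TP/(2TP+FP+FN)=300/374=0.8021
Model B: P=72/121=0.595, R=72/116=0.6207, F1=2PR/(P+R)=2TP/(2TP+FP+FN)=144/237=0.6076
0.8021 > 0.6076 → Model A

Model A


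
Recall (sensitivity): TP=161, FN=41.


Recall = TP/(TP+FN)
= 161/(161+41)
= 161/202 = 79.7%

79.7%


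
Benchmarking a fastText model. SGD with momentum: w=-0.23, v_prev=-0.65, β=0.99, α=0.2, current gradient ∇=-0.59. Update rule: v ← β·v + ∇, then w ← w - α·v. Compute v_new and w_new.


v_new = 0.99·-0.65 - 0.59 = -0.6435 - 0.59 = -1.2335
w_new = -0.23 - 0.2·-1.2335 = -0.23 + 0.2467 = 0.0167

v_new=-1.2335, w_new=0.0167


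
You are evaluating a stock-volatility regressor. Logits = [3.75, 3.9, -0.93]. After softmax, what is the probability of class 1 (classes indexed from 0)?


Exponentials: e^3.75=42.5211, e^3.9=49.4024, e^-0.93=0.3946
Sum = 92.3181
Softmax = [0.4606, 0.5351, 0.0043]
p[1] = 49.4024/92.3181 = 0.5351

0.5351


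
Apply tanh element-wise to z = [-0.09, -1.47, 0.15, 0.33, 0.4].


tanh(-0.09) = -0.0898
tanh(-1.47) = -0.8996
tanh(0.15) = 0.1489
tanh(0.33) = 0.3185
tanh(0.4) = 0.3799
result = [-0.0898, -0.8996, 0.1489, 0.3185, 0.3799]

[-0.0898, -0.8996, 0.1489, 0.3185, 0.3799]


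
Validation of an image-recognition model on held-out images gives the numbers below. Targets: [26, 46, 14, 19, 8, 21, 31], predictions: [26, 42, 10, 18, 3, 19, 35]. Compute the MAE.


Absolute errors: |26-26|=0, |46-42|=4, |14-10|=4, |19-18|=1, |8-3|=5, |21-19|=2, |31-35|=4
Sum = 20
MAE = 20/7 = 20/7

20/7


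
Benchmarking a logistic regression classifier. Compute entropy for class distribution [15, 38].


Probabilities: [15/53, 38/53] ≈ [0.283, 0.717]
H = -((15/53)·log₂(15/53) + (38/53)·log₂(38/53))
  = 0.8595 bits

0.8595 bits


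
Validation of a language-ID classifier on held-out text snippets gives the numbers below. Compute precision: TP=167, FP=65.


Precision = TP/(TP+FP)
= 167/(167+65)
= 167/232 = 71.98%

71.98%


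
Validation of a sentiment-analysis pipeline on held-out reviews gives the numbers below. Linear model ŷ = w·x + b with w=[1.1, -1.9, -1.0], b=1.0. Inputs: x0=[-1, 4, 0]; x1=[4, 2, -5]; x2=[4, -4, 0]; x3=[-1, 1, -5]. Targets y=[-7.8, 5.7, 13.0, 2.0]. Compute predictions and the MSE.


ŷ0 = (1.1)·(-1) + (-1.9)·(4) + (-1.0)·(0) + 1.0 = -7.7
ŷ1 = (1.1)·(4) + (-1.9)·(2) + (-1.0)·(-5) + 1.0 = 6.6
ŷ2 = (1.1)·(4) + (-1.9)·(-4) + (-1.0)·(0) + 1.0 = 13.0
ŷ3 = (1.1)·(-1) + (-1.9)·(1) + (-1.0)·(-5) + 1.0 = 3.0
errors² = [0.01, 0.81, 0.0, 1.0]
MSE = 1.8200/4 = 0.455

0.455


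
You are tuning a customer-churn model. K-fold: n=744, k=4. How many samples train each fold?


Fold size = 744/4 = 186
Training per fold = 744 - 186 = 558

558


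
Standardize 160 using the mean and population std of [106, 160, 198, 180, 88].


μ = 146.4, σ = 42.4716
z = (160 - 146.4)/42.4716 = 0.3202

0.3202


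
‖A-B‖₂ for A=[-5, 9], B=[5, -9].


d = √((-5-5)² + (9+ 9)²)
  = √(100 + 324)
  = √424 = 20.5913

20.5913


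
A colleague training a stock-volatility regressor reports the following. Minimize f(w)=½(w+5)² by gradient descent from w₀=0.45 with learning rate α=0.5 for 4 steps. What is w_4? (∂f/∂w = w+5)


step 1: grad = 0.45+5 = 5.45; w = 0.45 - 0.5·(5.45) = -2.275
step 2: grad = -2.275+5 = 2.725; w = -2.275 - 0.5·(2.725) = -3.6375
step 3: grad = -3.6375+5 = 1.3625; w = -3.6375 - 0.5·(1.3625) = -4.31875
step 4: grad = -4.31875+5 = 0.68125; w = -4.31875 - 0.5·(0.68125) = -4.659375

-4.659375


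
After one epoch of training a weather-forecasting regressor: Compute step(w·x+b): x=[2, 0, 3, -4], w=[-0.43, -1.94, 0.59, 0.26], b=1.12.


z = (2)·(-0.43) + (0)·(-1.94) + (3)·(0.59) + (-4)·(0.26) + 1.12
  = 0.99
step(z) = 1 (z≥0)

1


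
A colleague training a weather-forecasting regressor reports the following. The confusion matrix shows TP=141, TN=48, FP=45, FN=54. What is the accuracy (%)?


Accuracy = (TP+TN)/(TP+TN+FP+FN)
= (141+48)/(288)
= 189/288 = 65.62%

65.62%


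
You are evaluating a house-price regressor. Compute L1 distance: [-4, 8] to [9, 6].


d = |-4-9| + |8-6|
  = 13 + 2
  = 15

15


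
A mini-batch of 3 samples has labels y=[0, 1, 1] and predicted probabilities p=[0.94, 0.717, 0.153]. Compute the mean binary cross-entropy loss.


L[0] = -ln(1-0.94) = -ln(0.06) = 2.8134
L[1] = -ln(0.717) = 0.3327
L[2] = -ln(0.153) = 1.8773
mean = (2.8134 + 0.3327 + 1.8773)/3 = 1.6745

1.6745


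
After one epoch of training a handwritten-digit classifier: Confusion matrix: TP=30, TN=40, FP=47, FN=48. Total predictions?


Total = TP + TN + FP + FN
= 30 + 40 + 47 + 48
= 165
(Predicted positive: 77, predicted negative: 88)

165


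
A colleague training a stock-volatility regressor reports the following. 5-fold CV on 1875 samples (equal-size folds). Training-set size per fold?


Fold size = 1875/5 = 375
Training per fold = 1875 - 375 = 1500

1500


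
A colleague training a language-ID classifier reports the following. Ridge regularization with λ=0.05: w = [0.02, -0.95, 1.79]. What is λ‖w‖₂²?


‖w‖₂² = (0.02)² + (-0.95)² + (1.79)²
     = 0.0004 + 0.9025 + 3.2041
     = 4.107
λ·‖w‖₂² = 0.05·4.107 = 0.20535

0.20535


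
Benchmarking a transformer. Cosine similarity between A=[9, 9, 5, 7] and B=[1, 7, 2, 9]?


A·B = 9·1 + 9·7 + 5·2 + 7·9 = 145
‖A‖ = √236 = 15.3623, ‖B‖ = √135 = 11.619
cos = 145/(√236·√135) = 145/√31860 = 0.8124

0.8124


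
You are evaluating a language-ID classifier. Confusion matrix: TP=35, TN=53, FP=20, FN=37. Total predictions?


Total = TP + TN + FP + FN
= 35 + 53 + 20 + 37
= 145
(Predicted positive: 55, predicted negative: 90)

145


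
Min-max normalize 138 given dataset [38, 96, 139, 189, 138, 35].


min=35, max=189
(138-35)/(189-35) = 103/154 = 0.6688

0.6688


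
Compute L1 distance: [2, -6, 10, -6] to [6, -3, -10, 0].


d = |2-6| + |-6+ 3| + |10+ 10| + |-6-0|
  = 4 + 3 + 20 + 6
  = 33

33


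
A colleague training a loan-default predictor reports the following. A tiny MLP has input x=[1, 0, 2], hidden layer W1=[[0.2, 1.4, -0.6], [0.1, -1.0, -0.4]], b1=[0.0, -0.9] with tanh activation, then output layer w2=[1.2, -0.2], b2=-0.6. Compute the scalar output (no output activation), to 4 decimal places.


z1[0] = (0.2)·(1) + (1.4)·(0) + (-0.6)·(2) + 0.0 = -1.0
z1[1] = (0.1)·(1) + (-1.0)·(0) + (-0.4)·(2) - 0.9 = -1.6
h = tanh(z1) = [-0.7616, -0.9217]
output = (1.2)·(-0.7616) + (-0.2)·(-0.9217) - 0.6 = -1.3296

-1.3296


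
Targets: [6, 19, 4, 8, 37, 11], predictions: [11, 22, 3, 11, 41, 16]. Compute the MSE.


Squared errors: (6-11)²=25, (19-22)²=9, (4-3)²=1, (8-11)²=9, (37-41)²=16, (11-16)²=25
Sum = 85
MSE = 85/6 = 85/6

85/6


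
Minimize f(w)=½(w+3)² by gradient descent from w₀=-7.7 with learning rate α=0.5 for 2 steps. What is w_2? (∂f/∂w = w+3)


step 1: grad = -7.7+3 = -4.7; w = -7.7 - 0.5·(-4.7) = -5.35
step 2: grad = -5.35+3 = -2.35; w = -5.35 - 0.5·(-2.35) = -4.175

-4.175


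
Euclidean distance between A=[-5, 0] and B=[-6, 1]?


d = √((-5+ 6)² + (0-1)²)
  = √(1 + 1)
  = √2 = 1.4142

1.4142


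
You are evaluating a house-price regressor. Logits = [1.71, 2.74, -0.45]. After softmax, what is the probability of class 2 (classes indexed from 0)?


Exponentials: e^1.71=5.529, e^2.74=15.487, e^-0.45=0.6376
Sum = 21.6536
Softmax = [0.2553, 0.7152, 0.0294]
p[2] = 0.6376/21.6536 = 0.0294

0.0294


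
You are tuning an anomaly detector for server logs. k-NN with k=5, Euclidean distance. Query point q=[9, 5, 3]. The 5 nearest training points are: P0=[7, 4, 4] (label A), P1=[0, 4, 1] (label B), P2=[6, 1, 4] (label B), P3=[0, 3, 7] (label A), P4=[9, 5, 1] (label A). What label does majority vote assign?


d(q,P0) = 2.4495  (label A)
d(q,P1) = 9.2736  (label B)
d(q,P2) = 5.099  (label B)
d(q,P3) = 10.0499  (label A)
d(q,P4) = 2.0  (label A)
Votes: A=3, B=2
Majority → A

A


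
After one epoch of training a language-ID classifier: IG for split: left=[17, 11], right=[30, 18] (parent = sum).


Parent = [47, 29], H_parent = 0.9591
H_left = 0.9666 (n=28), H_right = 0.9544 (n=48)
H_children = (28/76)·0.9666 + (48/76)·0.9544 = 0.9589
IG = 0.9591 - 0.9589 = 0.0002

0.0002


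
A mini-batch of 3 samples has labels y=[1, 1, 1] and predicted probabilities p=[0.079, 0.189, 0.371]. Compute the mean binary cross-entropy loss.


L[0] = -ln(0.079) = 2.5383
L[1] = -ln(0.189) = 1.666
L[2] = -ln(0.371) = 0.9916
mean = (2.5383 + 1.666 + 0.9916)/3 = 1.732

1.732


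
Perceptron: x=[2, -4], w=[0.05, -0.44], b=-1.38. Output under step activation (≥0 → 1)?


z = (2)·(0.05) + (-4)·(-0.44) - 1.38
  = 0.48
step(z) = 1 (z≥0)

1


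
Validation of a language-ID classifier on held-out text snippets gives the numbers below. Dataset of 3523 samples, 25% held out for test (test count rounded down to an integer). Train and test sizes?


Test = ⌊3523·25/100⌋ = 880
Train = 3523 - 880 = 2643

Train: 2643, Test: 880


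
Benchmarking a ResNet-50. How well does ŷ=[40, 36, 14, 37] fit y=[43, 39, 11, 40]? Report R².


ȳ = 33.25
SS_res = Σ(y-ŷ)² = 36
SS_tot = Σ(y-ȳ)² = 668.75
R² = 1 - SS_res/SS_tot = 1 - 0.0538 = 0.9462

0.9462


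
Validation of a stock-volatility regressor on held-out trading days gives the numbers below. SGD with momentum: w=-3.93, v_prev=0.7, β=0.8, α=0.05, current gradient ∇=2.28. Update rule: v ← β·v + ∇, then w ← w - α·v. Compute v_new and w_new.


v_new = 0.8·0.7 + 2.28 = 0.56 + 2.28 = 2.84
w_new = -3.93 - 0.05·2.84 = -3.93 - 0.142 = -4.072

v_new=2.84, w_new=-4.072


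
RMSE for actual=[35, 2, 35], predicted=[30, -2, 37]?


MSE = 45/3 = 15
RMSE = √(45/3) = 3.873

3.873


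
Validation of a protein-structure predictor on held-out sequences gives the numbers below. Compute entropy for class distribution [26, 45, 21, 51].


Probabilities: [26/143, 45/143, 21/143, 51/143] ≈ [0.1818, 0.3147, 0.1469, 0.3566]
H = -((26/143)·log₂(26/143) + (45/143)·log₂(45/143) + (21/143)·log₂(21/143) + (51/143)·log₂(51/143))
  = 1.909 bits

1.909 bits


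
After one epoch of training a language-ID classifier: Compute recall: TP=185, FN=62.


Recall = TP/(TP+FN)
= 185/(185+62)
= 185/247 = 74.9%

74.9%


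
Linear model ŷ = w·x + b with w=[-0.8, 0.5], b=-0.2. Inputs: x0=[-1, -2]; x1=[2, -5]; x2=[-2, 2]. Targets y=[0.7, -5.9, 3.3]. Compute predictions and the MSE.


ŷ0 = (-0.8)·(-1) + (0.5)·(-2) - 0.2 = -0.4
ŷ1 = (-0.8)·(2) + (0.5)·(-5) - 0.2 = -4.3
ŷ2 = (-0.8)·(-2) + (0.5)·(2) - 0.2 = 2.4
errors² = [1.21, 2.56, 0.81]
MSE = 4.5800/3 = 1.5267

1.5267


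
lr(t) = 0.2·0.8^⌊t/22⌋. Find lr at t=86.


n_drops = ⌊86/22⌋ = 3
lr = 0.2·0.8^3 = 0.2·0.512 = 0.1024

0.1024


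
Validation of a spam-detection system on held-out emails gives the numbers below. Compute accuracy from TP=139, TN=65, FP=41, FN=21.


Accuracy = (TP+TN)/(TP+TN+FP+FN)
= (139+65)/(266)
= 204/266 = 76.69%

76.69%


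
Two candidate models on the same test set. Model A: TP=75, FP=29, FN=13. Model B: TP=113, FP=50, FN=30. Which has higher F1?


Model A: P=75/104=0.7212, R=75/88=0.8523, F1=2PR/(P+R)=2TP/(2TP+FP+FN)=150/192=0.7812
Model B: P=113/163=0.6933, R=113/143=0.7902, F1=2PR/(P+R)=2TP/(2TP+FP+FN)=226/306=0.7386
0.7812 > 0.7386 → Model A

Model A


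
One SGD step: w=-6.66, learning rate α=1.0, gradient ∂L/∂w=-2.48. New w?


w_new = w - α·∇
= -6.66 - 1.0·-2.48
= -6.66 + 2.48
= -4.18

-4.18


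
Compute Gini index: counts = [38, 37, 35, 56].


Probabilities: [38/166, 37/166, 35/166, 56/166] ≈ [0.2289, 0.2229, 0.2108, 0.3373]
Σpᵢ² = (1444 + 1369 + 1225 + 3136)/166² = 7174/27556
Gini = 1 - Σpᵢ² = 1 - 7174/27556 = 0.7397

0.7397


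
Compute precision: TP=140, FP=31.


Precision = TP/(TP+FP)
= 140/(140+31)
= 140/171 = 81.87%

81.87%


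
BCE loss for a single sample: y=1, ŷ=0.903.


BCE = -[y·ln(p) + (1-y)·ln(1-p)]
= -1·ln(0.903) - 0
= -ln(0.903) = 0.102

0.102


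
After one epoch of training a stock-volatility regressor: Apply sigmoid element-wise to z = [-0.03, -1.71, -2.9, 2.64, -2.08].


σ(-0.03) = 1/(1+e^0.03) = 0.4925
σ(-1.71) = 1/(1+e^1.71) = 0.1532
σ(-2.9) = 1/(1+e^2.9) = 0.0522
σ(2.64) = 1/(1+e^-2.64) = 0.9334
σ(-2.08) = 1/(1+e^2.08) = 0.1111
result = [0.4925, 0.1532, 0.0522, 0.9334, 0.1111]

[0.4925, 0.1532, 0.0522, 0.9334, 0.1111]


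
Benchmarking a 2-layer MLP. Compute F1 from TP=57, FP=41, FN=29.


Precision = 57/98 = 0.5816
Recall = 57/86 = 0.6628
F1 = 2·P·R/(P+R) = 2·TP/(2·TP+FP+FN) = 114/(114+41+29) = 114/184 = 0.6196

0.6196


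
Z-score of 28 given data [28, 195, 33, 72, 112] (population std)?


μ = 88, σ = 61.4915
z = (28 - 88)/61.4915 = -0.9757

-0.9757


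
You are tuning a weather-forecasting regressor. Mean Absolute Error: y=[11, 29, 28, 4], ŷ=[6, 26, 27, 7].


Absolute errors: |11-6|=5, |29-26|=3, |28-27|=1, |4-7|=3
Sum = 12
MAE = 12/4 = 3

3


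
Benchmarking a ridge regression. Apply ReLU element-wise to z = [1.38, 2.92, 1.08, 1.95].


ReLU(1.38) = max(0, 1.38) = 1.38
ReLU(2.92) = max(0, 2.92) = 2.92
ReLU(1.08) = max(0, 1.08) = 1.08
ReLU(1.95) = max(0, 1.95) = 1.95
result = [1.38, 2.92, 1.08, 1.95]

[1.38, 2.92, 1.08, 1.95]


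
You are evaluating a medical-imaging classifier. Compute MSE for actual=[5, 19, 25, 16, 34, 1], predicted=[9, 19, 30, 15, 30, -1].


Squared errors: (5-9)²=16, (19-19)²=0, (25-30)²=25, (16-15)²=1, (34-30)²=16, (1+ 1)²=4
Sum = 62
MSE = 62/6 = 31/3

31/3


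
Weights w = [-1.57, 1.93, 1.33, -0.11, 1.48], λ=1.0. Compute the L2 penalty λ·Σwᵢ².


‖w‖₂² = (-1.57)² + (1.93)² + (1.33)² + (-0.11)² + (1.48)²
     = 2.4649 + 3.7249 + 1.7689 + 0.0121 + 2.1904
     = 10.1612
λ·‖w‖₂² = 1.0·10.1612 = 10.1612

10.1612


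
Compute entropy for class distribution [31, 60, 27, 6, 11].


Probabilities: [31/135, 60/135, 27/135, 6/135, 11/135] ≈ [0.2296, 0.4444, 0.2, 0.0444, 0.0815]
H = -((31/135)·log₂(31/135) + (60/135)·log₂(60/135) + (27/135)·log₂(27/135) + (6/135)·log₂(6/135) + (11/135)·log₂(11/135))
  = 1.9662 bits

1.9662 bits


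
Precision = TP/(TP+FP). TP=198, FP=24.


Precision = TP/(TP+FP)
= 198/(198+24)
= 198/222 = 89.19%

89.19%


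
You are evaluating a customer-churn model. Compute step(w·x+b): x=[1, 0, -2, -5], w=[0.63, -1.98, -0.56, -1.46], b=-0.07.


z = (1)·(0.63) + (0)·(-1.98) + (-2)·(-0.56) + (-5)·(-1.46) - 0.07
  = 8.98
step(z) = 1 (z≥0)

1


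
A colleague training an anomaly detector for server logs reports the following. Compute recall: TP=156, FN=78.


Recall = TP/(TP+FN)
= 156/(156+78)
= 156/234 = 66.67%

66.67%


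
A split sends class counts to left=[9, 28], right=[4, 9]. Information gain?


Parent = [13, 37], H_parent = 0.8267
H_left = 0.8004 (n=37), H_right = 0.8905 (n=13)
H_children = (37/50)·0.8004 + (13/50)·0.8905 = 0.8238
IG = 0.8267 - 0.8238 = 0.0029

0.0029


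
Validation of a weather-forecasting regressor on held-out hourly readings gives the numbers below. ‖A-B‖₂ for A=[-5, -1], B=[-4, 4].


d = √((-5+ 4)² + (-1-4)²)
  = √(1 + 25)
  = √26 = 5.099

5.099


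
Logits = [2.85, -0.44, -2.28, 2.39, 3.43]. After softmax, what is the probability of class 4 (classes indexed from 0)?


Exponentials: e^2.85=17.2878, e^-0.44=0.644, e^-2.28=0.1023, e^2.39=10.9135, e^3.43=30.8766
Sum = 59.8242
Softmax = [0.289, 0.0108, 0.0017, 0.1824, 0.5161]
p[4] = 30.8766/59.8242 = 0.5161

0.5161


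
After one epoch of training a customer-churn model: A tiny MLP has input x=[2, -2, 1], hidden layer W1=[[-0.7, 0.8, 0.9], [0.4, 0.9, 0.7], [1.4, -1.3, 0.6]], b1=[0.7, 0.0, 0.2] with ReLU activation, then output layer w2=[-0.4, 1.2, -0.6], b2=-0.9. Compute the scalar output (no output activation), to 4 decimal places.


z1[0] = (-0.7)·(2) + (0.8)·(-2) + (0.9)·(1) + 0.7 = -1.4
z1[1] = (0.4)·(2) + (0.9)·(-2) + (0.7)·(1) + 0.0 = -0.3
z1[2] = (1.4)·(2) + (-1.3)·(-2) + (0.6)·(1) + 0.2 = 6.2
h = ReLU(z1) = [0.0, 0.0, 6.2]
output = (-0.4)·(0.0) + (1.2)·(0.0) + (-0.6)·(6.2) - 0.9 = -4.62

-4.62


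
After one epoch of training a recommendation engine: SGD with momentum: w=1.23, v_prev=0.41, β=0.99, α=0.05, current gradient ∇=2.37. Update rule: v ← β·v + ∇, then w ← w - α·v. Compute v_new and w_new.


v_new = 0.99·0.41 + 2.37 = 0.4059 + 2.37 = 2.7759
w_new = 1.23 - 0.05·2.7759 = 1.23 - 0.138795 = 1.091205

v_new=2.7759, w_new=1.091205


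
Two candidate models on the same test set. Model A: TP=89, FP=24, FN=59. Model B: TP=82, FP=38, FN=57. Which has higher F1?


Model A: P=89/113=0.7876, R=89/148=0.6014, F1=2PR/(P+R)=2TP/(2TP+FP+FN)=178/261=0.682
Model B: P=82/120=0.6833, R=82/139=0.5899, F1=2PR/(P+R)=2TP/(2TP+FP+FN)=164/259=0.6332
0.682 > 0.6332 → Model A

Model A


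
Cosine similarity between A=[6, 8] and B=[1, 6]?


A·B = 6·1 + 8·6 = 54
‖A‖ = √100 = 10, ‖B‖ = √37 = 6.0828
cos = 54/(√100·√37) = 54/√3700 = 0.8878

0.8878


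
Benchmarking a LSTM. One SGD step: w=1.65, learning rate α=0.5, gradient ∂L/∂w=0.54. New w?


w_new = w - α·∇
= 1.65 - 0.5·0.54
= 1.65 - 0.27
= 1.38

1.38


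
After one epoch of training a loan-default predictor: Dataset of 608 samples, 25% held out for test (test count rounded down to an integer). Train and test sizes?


Test = ⌊608·25/100⌋ = 152
Train = 608 - 152 = 456

Train: 456, Test: 152


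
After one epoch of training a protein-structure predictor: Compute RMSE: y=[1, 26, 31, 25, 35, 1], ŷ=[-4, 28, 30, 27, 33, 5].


MSE = 54/6 = 9
RMSE = √(54/6) = 3.0

3.0


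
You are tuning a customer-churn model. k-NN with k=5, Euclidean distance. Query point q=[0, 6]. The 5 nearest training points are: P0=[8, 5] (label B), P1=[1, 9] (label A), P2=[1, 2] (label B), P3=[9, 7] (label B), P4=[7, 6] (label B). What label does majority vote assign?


d(q,P0) = 8.0623  (label B)
d(q,P1) = 3.1623  (label A)
d(q,P2) = 4.1231  (label B)
d(q,P3) = 9.0554  (label B)
d(q,P4) = 7.0  (label B)
Votes: A=1, B=4
Majority → B

B


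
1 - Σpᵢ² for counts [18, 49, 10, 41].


Probabilities: [18/118, 49/118, 10/118, 41/118] ≈ [0.1525, 0.4153, 0.0847, 0.3475]
Σpᵢ² = (324 + 2401 + 100 + 1681)/118² = 4506/13924
Gini = 1 - Σpᵢ² = 1 - 4506/13924 = 0.6764

0.6764


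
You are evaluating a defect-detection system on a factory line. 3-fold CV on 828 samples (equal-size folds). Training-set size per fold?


Fold size = 828/3 = 276
Training per fold = 828 - 276 = 552

552
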